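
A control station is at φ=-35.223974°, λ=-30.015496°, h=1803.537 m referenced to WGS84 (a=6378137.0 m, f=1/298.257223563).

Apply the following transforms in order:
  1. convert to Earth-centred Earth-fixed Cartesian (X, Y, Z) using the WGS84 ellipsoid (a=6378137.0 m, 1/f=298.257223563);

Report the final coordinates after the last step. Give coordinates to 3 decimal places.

X=4517875.368 m, Y=-2610025.998 m, Z=-3659233.740 m

start: φ=-35.223974°, λ=-30.015496°, h=1803.537 m
→ ECEF (a=6378137.000, f=1/298.257223563): X=4517875.3683, Y=-2610025.9978, Z=-3659233.7403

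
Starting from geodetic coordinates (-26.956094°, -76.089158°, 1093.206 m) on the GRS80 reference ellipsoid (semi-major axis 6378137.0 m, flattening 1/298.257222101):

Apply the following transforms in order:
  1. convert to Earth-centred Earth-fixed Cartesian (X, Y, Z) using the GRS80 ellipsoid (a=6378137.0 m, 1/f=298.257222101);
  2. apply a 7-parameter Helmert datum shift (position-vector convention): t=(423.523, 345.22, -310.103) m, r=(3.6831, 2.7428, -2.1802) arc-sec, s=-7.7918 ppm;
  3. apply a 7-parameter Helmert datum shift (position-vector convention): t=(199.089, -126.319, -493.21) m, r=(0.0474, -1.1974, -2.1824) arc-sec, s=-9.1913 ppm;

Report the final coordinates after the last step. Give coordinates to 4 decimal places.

X=1368420.0269 m, Y=-5522847.9997 m, Z=-2875240.2421 m

start: φ=-26.956094°, λ=-76.089158°, h=1093.206 m
→ ECEF (a=6378137.000, f=1/298.257222101): X=1367958.9958, Y=-5523183.7470, Z=-2874375.6100
→ Helmert 7p (PV): X=1368275.2592, Y=-5522758.6256, Z=-2874780.1289
→ Helmert 7p (PV): X=1368420.0269, Y=-5522847.9997, Z=-2875240.2421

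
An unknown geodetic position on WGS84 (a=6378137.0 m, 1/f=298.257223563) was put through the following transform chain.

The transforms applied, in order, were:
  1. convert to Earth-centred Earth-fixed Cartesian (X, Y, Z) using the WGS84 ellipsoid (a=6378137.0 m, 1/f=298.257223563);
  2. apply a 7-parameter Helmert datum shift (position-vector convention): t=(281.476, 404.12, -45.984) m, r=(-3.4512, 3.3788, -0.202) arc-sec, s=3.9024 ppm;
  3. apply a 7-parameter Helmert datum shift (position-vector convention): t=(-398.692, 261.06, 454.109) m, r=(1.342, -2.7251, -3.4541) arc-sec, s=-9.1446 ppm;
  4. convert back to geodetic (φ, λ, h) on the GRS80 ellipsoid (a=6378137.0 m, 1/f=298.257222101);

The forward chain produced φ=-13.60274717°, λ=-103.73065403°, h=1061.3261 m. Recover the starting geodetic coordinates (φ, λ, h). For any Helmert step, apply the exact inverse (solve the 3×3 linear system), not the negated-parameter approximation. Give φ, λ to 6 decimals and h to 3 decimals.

start: φ=-13.602747°, λ=-103.730654°, h=1061.326 m
→ ECEF (a=6378137.000, f=1/298.257222101): X=-1471953.2391, Y=-6024185.9660, Z=-1490549.3979
→ Helmert⁻¹: X=-1471486.8155, Y=-6024536.4596, Z=-1490958.5040
→ Helmert⁻¹: X=-1471732.2233, Y=-6024893.5615, Z=-1491031.6180
→ geod (Bowring, a=6378137.000): φ=-13.60563300°, λ=-103.72711900°, h=1791.8630 m

φ=-13.605633°, λ=-103.727119°, h=1791.863 m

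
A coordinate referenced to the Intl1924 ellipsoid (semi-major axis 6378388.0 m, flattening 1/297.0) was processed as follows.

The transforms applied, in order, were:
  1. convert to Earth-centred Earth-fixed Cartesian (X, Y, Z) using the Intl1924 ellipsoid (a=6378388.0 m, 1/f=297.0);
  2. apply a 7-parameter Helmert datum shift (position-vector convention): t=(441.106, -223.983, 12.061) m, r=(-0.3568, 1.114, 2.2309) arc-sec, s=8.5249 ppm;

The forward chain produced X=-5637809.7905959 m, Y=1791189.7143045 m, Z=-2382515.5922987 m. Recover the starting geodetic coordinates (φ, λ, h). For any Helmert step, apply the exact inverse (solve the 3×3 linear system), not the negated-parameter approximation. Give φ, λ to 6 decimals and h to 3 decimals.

φ=-22.070407°, λ=162.372947°, h=2300.529 m

start: X=-5637809.7906, Y=1791189.7143, Z=-2382515.5923 m
→ Helmert⁻¹: X=-5638170.5879, Y=1791463.5280, Z=-2382534.6945
→ geod (Bowring, a=6378388.000): φ=-22.07040700°, λ=162.37294700°, h=2300.5290 m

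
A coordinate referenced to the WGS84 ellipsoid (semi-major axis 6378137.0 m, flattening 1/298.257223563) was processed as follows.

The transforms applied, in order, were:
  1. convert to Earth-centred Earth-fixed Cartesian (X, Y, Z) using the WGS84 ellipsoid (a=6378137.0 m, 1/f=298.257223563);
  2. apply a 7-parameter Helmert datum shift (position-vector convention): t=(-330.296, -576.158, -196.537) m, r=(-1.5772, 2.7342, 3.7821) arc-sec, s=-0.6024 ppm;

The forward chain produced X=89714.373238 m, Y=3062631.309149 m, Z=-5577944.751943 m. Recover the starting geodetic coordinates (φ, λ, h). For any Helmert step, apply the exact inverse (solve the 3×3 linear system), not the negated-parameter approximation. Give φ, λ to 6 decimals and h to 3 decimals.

start: X=89714.3732, Y=3062631.3091, Z=-5577944.7519 m
→ Helmert⁻¹: X=90174.8288, Y=3063250.3090, Z=-5577726.9566
→ geod (Bowring, a=6378137.000): φ=-61.37629500°, λ=88.31383500°, h=2479.1760 m

φ=-61.376295°, λ=88.313835°, h=2479.176 m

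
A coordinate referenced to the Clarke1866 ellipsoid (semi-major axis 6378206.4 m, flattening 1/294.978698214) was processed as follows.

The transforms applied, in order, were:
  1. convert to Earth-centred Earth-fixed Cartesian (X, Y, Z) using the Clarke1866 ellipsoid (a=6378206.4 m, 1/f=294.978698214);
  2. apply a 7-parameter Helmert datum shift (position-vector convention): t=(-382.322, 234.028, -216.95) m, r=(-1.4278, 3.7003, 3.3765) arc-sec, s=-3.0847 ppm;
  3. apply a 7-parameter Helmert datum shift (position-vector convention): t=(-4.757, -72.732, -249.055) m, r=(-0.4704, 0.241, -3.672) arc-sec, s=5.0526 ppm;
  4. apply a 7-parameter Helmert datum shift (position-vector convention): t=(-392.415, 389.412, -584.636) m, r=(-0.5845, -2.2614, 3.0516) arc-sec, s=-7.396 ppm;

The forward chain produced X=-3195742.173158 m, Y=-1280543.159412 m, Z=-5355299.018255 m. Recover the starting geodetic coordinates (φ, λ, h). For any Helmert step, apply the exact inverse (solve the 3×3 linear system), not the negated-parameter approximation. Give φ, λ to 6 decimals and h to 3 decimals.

φ=-57.440496°, λ=-158.152037°, h=2444.001 m

start: X=-3195742.1732, Y=-1280543.1594, Z=-5355299.0183 m
→ Helmert⁻¹: X=-3195451.0481, Y=-1280879.5961, Z=-5354722.5821
→ Helmert⁻¹: X=-3195401.0877, Y=-1280845.0672, Z=-5354453.1278
→ Helmert⁻¹: X=-3194953.5368, Y=-1280993.6829, Z=-5354318.8774
→ geod (Bowring, a=6378206.400): φ=-57.44049600°, λ=-158.15203700°, h=2444.0010 m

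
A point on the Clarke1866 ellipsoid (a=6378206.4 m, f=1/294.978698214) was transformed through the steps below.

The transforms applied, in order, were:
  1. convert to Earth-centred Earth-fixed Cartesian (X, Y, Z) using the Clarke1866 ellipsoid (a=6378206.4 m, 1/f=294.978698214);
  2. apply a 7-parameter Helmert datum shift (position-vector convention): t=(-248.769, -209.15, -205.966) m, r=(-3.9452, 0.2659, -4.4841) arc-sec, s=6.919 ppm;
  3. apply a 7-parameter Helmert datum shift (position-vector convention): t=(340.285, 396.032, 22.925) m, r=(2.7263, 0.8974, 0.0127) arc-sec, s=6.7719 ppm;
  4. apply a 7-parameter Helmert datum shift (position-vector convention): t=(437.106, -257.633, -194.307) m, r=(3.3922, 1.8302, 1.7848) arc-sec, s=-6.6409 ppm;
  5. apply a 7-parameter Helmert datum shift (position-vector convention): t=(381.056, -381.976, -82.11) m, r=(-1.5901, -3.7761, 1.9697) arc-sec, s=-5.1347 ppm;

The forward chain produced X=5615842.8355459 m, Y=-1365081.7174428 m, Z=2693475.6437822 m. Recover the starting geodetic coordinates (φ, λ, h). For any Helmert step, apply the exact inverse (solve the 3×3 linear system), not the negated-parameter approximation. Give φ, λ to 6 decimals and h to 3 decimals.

start: X=5615842.8355, Y=-1365081.7174, Z=2693475.6438 m
→ Helmert⁻¹: X=5615526.8899, Y=-1364781.1375, Z=2693458.2596
→ Helmert⁻¹: X=5615091.3644, Y=-1364536.8525, Z=2693742.7190
→ Helmert⁻¹: X=5614701.2533, Y=-1364888.3826, Z=2693744.0209
→ Helmert⁻¹: X=5614937.3657, Y=-1364599.2504, Z=2693912.4854
→ geod (Bowring, a=6378206.400): φ=25.14452300°, λ=-13.65978100°, h=1155.9670 m

φ=25.144523°, λ=-13.659781°, h=1155.967 m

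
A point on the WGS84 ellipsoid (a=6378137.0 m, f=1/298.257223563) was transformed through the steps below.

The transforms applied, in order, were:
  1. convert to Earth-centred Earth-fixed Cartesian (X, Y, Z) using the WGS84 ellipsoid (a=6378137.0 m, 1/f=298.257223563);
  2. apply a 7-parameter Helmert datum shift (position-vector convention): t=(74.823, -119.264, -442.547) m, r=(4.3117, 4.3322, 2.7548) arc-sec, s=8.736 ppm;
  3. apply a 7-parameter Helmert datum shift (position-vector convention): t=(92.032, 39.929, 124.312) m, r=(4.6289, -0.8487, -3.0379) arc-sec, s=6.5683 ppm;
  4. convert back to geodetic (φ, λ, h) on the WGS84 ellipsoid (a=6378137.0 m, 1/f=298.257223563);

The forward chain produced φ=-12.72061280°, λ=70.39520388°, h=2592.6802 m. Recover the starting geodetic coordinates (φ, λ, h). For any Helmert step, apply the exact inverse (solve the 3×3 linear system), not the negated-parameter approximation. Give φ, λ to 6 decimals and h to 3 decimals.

φ=-12.719799°, λ=70.396583°, h=2443.582 m

start: φ=-12.720613°, λ=70.395204°, h=2592.680 m
→ ECEF (a=6378137.000, f=1/298.257223563): X=2088719.5588, Y=5864252.5809, Z=-1395843.0456
→ Helmert⁻¹: X=2088521.6953, Y=5864173.5638, Z=-1396098.3830
→ Helmert⁻¹: X=2088536.2623, Y=5864184.5282, Z=-1395722.3612
→ geod (Bowring, a=6378137.000): φ=-12.71979900°, λ=70.39658300°, h=2443.5820 m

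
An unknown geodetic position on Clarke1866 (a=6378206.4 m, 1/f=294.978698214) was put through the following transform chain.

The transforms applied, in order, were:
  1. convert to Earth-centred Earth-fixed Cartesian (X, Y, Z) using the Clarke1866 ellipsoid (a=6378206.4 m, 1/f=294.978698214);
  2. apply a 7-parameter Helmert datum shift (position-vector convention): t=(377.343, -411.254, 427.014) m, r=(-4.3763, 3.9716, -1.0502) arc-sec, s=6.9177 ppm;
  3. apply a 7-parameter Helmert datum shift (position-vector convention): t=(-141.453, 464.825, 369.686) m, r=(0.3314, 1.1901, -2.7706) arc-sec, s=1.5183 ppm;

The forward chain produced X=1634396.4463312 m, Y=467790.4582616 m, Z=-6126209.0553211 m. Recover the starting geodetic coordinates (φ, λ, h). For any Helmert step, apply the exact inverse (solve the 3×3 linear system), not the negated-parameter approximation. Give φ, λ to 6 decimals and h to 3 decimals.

start: X=1634396.4463, Y=467790.4583, Z=-6126209.0553 m
→ Helmert⁻¹: X=1634564.4891, Y=467337.0362, Z=-6126560.7592
→ Helmert⁻¹: X=1634291.4318, Y=467883.3694, Z=-6126903.9937
→ geod (Bowring, a=6378206.400): φ=-74.59294600°, λ=15.97595500°, h=240.5950 m

φ=-74.592946°, λ=15.975955°, h=240.595 m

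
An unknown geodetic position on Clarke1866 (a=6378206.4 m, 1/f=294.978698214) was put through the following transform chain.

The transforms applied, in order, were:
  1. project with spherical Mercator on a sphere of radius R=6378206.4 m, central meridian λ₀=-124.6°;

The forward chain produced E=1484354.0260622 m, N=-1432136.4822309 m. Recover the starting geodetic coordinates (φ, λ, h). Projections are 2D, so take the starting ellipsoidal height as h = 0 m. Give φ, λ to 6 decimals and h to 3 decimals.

start: E=1484354.0261, N=-1432136.4822 m
→ merc⁻¹: φ=-12.75820300°, λ=-111.26596600°

φ=-12.758203°, λ=-111.265966°, h=0.000 m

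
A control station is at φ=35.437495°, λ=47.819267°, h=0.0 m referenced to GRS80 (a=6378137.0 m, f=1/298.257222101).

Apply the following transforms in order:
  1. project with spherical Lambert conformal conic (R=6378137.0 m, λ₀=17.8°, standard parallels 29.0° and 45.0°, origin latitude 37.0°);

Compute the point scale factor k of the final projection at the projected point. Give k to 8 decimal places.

0.99069099

start: φ=35.437495°, λ=47.819267°, h=0.000 m
→ into lcc (λ₀=17.8°): φ=35.43749500°, λ−λ₀=30.01926700°
scale k = 0.99069099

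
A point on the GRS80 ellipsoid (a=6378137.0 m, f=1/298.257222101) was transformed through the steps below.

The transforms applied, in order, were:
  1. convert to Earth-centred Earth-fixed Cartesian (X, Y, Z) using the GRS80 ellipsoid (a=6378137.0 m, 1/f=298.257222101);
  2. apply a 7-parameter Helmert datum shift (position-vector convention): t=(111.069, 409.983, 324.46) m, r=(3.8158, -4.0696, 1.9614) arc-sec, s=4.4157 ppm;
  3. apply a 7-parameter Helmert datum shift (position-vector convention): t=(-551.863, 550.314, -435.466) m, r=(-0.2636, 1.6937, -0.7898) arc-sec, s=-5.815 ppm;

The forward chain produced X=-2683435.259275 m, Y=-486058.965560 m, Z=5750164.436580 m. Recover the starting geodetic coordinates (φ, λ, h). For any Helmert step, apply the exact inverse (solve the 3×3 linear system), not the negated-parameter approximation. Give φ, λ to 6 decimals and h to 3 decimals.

start: X=-2683435.2593, Y=-486058.9656, Z=5750164.4366 m
→ Helmert⁻¹: X=-2682944.3539, Y=-486629.7315, Z=5750610.6902
→ Helmert⁻¹: X=-2682934.7517, Y=-486905.6732, Z=5750322.7805
→ geod (Bowring, a=6378137.000): φ=64.77864300°, λ=-169.71377300°, h=3411.2420 m

φ=64.778643°, λ=-169.713773°, h=3411.242 m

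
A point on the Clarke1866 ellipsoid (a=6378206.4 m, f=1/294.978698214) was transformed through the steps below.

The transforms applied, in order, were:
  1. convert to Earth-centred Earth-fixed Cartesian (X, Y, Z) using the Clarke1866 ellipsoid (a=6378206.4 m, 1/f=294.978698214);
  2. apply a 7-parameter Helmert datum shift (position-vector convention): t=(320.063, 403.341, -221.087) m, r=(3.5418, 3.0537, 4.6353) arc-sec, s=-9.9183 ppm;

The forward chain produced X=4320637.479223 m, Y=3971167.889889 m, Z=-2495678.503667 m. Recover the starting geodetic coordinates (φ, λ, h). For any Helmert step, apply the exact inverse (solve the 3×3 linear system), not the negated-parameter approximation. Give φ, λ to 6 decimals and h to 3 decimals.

start: X=4320637.4792, Y=3971167.8899, Z=-2495678.5037 m
→ Helmert⁻¹: X=4320486.4429, Y=3970663.9898, Z=-2495486.3847
→ geod (Bowring, a=6378206.400): φ=-23.17924100°, λ=42.58399400°, h=1656.8880 m

φ=-23.179241°, λ=42.583994°, h=1656.888 m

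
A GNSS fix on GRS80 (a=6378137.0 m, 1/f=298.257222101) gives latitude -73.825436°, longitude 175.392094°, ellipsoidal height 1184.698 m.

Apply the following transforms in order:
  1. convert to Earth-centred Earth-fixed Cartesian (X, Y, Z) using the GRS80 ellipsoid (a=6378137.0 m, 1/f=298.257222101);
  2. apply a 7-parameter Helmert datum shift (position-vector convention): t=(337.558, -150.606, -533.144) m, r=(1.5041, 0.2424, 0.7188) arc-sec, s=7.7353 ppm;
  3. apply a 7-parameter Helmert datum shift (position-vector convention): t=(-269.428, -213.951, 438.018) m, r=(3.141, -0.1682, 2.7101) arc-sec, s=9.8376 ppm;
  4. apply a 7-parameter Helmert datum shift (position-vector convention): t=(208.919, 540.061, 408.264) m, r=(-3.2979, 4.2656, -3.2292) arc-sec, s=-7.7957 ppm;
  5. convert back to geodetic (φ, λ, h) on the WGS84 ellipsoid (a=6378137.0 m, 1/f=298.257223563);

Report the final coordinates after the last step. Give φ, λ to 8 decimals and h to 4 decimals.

φ=-73.82568339°, λ=175.38486460°, h=872.8956 m

start: φ=-73.825436°, λ=175.392094°, h=1184.698 m
→ ECEF (a=6378137.000, f=1/298.257222101): X=-1776803.7295, Y=143204.9971, Z=-6104677.8460
→ Helmert 7p (PV): X=-1776487.5889, Y=143093.8231, Z=-6105255.0791
→ Helmert 7p (PV): X=-1776771.3948, Y=142950.9101, Z=-6104876.3918
→ Helmert 7p (PV): X=-1776672.6358, Y=143420.0649, Z=-6104386.0778
→ geod (Bowring, a=6378137.000): φ=-73.82568339°, λ=175.38486460°, h=872.8956 m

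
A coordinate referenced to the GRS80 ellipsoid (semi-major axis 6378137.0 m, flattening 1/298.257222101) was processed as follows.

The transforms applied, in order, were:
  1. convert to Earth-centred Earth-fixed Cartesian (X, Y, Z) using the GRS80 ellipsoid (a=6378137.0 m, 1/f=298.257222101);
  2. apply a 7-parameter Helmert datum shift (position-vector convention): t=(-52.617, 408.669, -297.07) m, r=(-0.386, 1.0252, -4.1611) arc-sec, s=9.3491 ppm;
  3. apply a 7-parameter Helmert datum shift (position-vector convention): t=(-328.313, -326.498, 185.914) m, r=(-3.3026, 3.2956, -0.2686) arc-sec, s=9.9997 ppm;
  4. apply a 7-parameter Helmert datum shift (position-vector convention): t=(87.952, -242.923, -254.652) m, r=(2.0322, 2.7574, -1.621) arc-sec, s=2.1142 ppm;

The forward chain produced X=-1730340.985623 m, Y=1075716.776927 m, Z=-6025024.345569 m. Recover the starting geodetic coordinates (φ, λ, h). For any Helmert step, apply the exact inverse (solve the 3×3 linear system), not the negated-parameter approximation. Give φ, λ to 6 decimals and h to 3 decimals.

φ=-71.434414°, λ=148.120913°, h=729.552 m

start: X=-1730340.9856, Y=1075716.7769, Z=-6025024.3456 m
→ Helmert⁻¹: X=-1730353.1934, Y=1075884.4680, Z=-6024790.6879
→ Helmert⁻¹: X=-1729912.7190, Y=1076294.4195, Z=-6024926.7612
→ Helmert⁻¹: X=-1729835.6893, Y=1075852.0693, Z=-6024579.9513
→ geod (Bowring, a=6378137.000): φ=-71.43441400°, λ=148.12091300°, h=729.5520 m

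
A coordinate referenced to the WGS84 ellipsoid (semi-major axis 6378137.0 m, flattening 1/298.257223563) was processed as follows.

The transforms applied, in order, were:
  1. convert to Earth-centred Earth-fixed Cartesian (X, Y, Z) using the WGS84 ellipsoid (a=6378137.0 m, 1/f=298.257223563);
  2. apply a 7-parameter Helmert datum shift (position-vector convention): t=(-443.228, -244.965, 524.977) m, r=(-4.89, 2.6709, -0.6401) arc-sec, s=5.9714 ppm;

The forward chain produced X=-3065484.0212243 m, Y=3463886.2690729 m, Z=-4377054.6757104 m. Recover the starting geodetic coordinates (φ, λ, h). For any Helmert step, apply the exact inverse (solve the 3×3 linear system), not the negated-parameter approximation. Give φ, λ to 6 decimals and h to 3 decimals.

start: X=-3065484.0212, Y=3463886.2691, Z=-4377054.6757 m
→ Helmert⁻¹: X=-3064976.5573, Y=3464204.8163, Z=-4377511.0734
→ geod (Bowring, a=6378137.000): φ=-43.61463700°, λ=131.50099300°, h=462.8760 m

φ=-43.614637°, λ=131.500993°, h=462.876 m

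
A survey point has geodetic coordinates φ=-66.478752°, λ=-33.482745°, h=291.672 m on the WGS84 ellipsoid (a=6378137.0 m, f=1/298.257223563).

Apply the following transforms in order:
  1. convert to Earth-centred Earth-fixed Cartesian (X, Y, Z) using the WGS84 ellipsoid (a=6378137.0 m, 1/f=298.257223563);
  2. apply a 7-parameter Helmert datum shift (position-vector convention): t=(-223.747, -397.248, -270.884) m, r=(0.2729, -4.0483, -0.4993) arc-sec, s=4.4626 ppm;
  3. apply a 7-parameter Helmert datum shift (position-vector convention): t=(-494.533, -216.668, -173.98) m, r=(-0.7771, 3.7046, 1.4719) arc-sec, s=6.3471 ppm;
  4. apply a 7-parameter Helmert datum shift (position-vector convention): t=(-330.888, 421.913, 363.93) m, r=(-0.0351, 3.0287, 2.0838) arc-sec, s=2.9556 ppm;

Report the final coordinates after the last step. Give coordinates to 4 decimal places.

X=2128055.5991 m, Y=-1408513.8517 m, Z=-5825910.2059 m

start: φ=-66.478752°, λ=-33.482745°, h=291.672 m
→ ECEF (a=6378137.000, f=1/298.257223563): X=2129130.4313, Y=-1408318.7669, Z=-5825725.0560
→ Helmert 7p (PV): X=2129027.1170, Y=-1408719.7458, Z=-5825982.0132
→ Helmert 7p (PV): X=2128451.5121, Y=-1408952.1118, Z=-5826225.9023
→ Helmert 7p (PV): X=2128055.5991, Y=-1408513.8517, Z=-5825910.2059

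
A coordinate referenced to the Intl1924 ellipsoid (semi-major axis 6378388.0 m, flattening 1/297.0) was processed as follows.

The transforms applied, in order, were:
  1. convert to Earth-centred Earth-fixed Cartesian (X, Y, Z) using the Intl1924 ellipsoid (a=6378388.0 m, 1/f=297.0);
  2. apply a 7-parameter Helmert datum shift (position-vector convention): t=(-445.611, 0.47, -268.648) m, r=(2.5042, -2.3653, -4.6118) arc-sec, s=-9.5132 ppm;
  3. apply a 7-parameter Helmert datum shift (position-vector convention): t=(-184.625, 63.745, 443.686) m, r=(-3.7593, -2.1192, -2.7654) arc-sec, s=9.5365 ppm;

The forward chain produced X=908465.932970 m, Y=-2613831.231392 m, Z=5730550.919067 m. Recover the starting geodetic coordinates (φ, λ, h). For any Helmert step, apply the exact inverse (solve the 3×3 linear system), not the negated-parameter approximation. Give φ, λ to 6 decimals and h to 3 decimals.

φ=64.372113°, λ=-70.818403°, h=2698.248 m

start: X=908465.9330, Y=-2613831.2314, Z=5730550.9191 m
→ Helmert⁻¹: X=908735.8092, Y=-2613962.2984, Z=5729995.6109
→ Helmert⁻¹: X=909314.2242, Y=-2613897.7344, Z=5730340.0797
→ geod (Bowring, a=6378388.000): φ=64.37211300°, λ=-70.81840300°, h=2698.2480 m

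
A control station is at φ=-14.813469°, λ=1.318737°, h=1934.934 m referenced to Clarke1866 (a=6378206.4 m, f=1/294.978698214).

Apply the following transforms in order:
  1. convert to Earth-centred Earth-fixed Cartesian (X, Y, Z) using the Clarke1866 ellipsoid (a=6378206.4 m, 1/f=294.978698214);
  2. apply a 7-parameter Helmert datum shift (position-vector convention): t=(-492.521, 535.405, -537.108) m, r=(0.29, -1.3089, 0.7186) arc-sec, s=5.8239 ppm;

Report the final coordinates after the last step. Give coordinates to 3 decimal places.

X=6167370.294 m, Y=142545.417 m, Z=-1621057.828 m

start: φ=-14.813469°, λ=1.318737°, h=1934.934 m
→ ECEF (a=6378206.400, f=1/294.978698214): X=6167817.1057, Y=141985.4182, Z=-1620550.6211
→ Helmert 7p (PV): X=6167370.2945, Y=142545.4165, Z=-1621057.8279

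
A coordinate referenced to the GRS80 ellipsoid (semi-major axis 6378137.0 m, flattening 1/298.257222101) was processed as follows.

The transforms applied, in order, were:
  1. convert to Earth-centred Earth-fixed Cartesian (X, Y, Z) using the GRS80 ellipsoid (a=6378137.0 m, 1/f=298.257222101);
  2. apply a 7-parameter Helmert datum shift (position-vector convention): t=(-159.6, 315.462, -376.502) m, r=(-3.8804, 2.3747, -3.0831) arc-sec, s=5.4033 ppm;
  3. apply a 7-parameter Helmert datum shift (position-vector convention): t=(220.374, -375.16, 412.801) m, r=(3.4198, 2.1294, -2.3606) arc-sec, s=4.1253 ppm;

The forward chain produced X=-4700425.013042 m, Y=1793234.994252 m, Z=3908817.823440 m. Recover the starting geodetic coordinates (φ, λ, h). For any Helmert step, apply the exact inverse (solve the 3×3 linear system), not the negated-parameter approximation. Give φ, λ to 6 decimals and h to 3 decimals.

φ=38.030764°, λ=159.119467°, h=830.089 m

start: X=-4700425.0130, Y=1793234.9943, Z=3908817.8234 m
→ Helmert⁻¹: X=-4700686.8705, Y=1793613.7565, Z=3908310.6335
→ Helmert⁻¹: X=-4700573.6747, Y=1793144.8118, Z=3908645.6327
→ geod (Bowring, a=6378137.000): φ=38.03076400°, λ=159.11946700°, h=830.0890 m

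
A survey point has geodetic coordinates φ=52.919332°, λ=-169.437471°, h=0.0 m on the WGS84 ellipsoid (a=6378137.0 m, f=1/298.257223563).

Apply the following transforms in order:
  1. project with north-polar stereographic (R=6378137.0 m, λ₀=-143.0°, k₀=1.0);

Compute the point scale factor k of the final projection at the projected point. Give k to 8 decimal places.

1.11247859

start: φ=52.919332°, λ=-169.437471°, h=0.000 m
→ into stereo (λ₀=-143.0°): φ=52.91933200°, λ−λ₀=-26.43747100°
scale k = 1.11247859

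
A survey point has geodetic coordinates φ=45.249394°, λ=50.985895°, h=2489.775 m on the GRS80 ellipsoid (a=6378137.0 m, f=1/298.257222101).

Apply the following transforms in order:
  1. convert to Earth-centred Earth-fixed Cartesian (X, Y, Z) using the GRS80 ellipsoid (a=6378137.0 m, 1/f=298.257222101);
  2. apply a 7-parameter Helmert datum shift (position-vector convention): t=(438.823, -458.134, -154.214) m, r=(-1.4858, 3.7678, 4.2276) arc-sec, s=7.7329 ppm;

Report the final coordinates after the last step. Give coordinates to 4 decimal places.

X=2833086.9533 m, Y=3495888.0935 m, Z=4508475.9171 m

start: φ=45.249394°, λ=50.985895°, h=2489.775 m
→ ECEF (a=6378137.000, f=1/298.257222101): X=2832615.5254, Y=3496228.6560, Z=4508672.1940
→ Helmert 7p (PV): X=2833086.9533, Y=3495888.0935, Z=4508475.9171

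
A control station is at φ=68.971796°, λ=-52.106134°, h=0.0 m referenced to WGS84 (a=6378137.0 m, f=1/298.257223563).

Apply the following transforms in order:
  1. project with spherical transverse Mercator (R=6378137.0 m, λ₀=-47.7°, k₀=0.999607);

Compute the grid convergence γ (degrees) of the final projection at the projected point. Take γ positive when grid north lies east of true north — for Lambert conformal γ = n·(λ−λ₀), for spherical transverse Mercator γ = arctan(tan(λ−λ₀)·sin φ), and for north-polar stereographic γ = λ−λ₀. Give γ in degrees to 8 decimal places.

-4.11374580

start: φ=68.971796°, λ=-52.106134°, h=0.000 m
→ into tm (λ₀=-47.7°): φ=68.97179600°, λ−λ₀=-4.40613400°
convergence γ = -4.11374580°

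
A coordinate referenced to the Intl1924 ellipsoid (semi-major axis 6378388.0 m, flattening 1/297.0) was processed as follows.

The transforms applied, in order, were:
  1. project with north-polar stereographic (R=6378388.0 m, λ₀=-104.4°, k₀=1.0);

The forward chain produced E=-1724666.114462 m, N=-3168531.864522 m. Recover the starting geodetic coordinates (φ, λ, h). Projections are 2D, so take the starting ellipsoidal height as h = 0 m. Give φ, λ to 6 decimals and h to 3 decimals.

start: E=-1724666.1145, N=-3168531.8645 m
→ stereo⁻¹: φ=58.41914800°, λ=-132.95993000°

φ=58.419148°, λ=-132.959930°, h=0.000 m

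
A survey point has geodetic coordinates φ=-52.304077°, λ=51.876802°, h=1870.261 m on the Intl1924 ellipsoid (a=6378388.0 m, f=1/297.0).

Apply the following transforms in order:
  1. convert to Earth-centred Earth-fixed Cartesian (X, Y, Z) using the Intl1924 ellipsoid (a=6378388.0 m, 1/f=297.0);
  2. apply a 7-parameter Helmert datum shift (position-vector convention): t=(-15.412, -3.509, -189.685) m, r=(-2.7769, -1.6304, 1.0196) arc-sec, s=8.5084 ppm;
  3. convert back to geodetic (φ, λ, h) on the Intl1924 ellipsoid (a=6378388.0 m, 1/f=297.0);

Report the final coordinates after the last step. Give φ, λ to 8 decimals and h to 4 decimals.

start: φ=-52.304077°, λ=51.876802°, h=1870.261 m
→ ECEF (a=6378388.000, f=1/297.0): X=2413593.7091, Y=3075604.8072, Z=-5025142.3986
→ Helmert 7p (PV): X=2413623.3506, Y=3075571.7446, Z=-5025397.1679
→ geod (Bowring, a=6378388.000): φ=-52.30553132°, λ=51.87616113°, h=2067.1390 m

φ=-52.30553132°, λ=51.87616113°, h=2067.1390 m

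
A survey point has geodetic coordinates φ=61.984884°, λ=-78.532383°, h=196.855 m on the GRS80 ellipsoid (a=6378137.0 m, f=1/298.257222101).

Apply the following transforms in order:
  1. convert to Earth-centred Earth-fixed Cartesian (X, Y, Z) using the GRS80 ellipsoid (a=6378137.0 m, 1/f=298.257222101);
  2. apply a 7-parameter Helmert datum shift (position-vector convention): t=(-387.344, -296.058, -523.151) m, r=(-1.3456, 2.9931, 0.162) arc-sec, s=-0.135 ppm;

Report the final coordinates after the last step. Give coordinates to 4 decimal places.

X=596889.5764 m, Y=-2944072.9563 m, Z=5607384.5767 m

start: φ=61.984884°, λ=-78.532383°, h=196.855 m
→ ECEF (a=6378137.000, f=1/298.257222101): X=597193.3130, Y=-2943814.3487, Z=5607897.9462
→ Helmert 7p (PV): X=596889.5764, Y=-2944072.9563, Z=5607384.5767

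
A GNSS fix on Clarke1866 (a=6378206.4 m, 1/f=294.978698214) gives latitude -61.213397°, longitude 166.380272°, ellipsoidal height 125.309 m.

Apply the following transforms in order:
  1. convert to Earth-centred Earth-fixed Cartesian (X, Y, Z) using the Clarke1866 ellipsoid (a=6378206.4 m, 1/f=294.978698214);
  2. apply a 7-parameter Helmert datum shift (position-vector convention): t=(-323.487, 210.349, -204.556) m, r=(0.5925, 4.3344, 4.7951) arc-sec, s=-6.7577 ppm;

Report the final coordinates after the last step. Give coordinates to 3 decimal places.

X=-2993334.956 m, Y=725300.972 m, Z=-5566847.842 m

start: φ=-61.213397°, λ=166.380272°, h=125.309 m
→ ECEF (a=6378206.400, f=1/294.978698214): X=-2992897.8589, Y=725149.1089, Z=-5566745.8794
→ Helmert 7p (PV): X=-2993334.9559, Y=725300.9718, Z=-5566847.8424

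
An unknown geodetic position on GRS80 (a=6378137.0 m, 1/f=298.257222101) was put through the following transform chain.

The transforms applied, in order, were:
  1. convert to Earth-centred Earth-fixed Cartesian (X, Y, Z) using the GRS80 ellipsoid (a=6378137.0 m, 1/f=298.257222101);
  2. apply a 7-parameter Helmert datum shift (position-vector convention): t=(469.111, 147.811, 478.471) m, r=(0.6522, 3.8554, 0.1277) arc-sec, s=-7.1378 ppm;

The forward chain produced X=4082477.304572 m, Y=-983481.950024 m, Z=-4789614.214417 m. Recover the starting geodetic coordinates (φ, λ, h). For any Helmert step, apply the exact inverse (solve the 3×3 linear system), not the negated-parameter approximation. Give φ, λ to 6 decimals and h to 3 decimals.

start: X=4082477.3046, Y=-983481.9500, Z=-4789614.2144 m
→ Helmert⁻¹: X=4082126.2546, Y=-983654.4552, Z=-4790047.4650
→ geod (Bowring, a=6378137.000): φ=-48.95267800°, λ=-13.54806600°, h=3902.2680 m

φ=-48.952678°, λ=-13.548066°, h=3902.268 m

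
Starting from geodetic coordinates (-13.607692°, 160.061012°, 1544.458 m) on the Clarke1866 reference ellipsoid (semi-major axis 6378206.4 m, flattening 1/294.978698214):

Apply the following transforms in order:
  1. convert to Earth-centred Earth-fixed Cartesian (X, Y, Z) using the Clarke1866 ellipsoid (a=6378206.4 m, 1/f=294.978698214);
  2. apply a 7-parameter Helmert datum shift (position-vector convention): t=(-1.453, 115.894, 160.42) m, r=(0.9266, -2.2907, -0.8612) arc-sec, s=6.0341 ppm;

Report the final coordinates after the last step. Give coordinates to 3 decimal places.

start: φ=-13.607692°, λ=160.061012°, h=1544.458 m
→ ECEF (a=6378206.400, f=1/294.978698214): X=-5830068.5712, Y=2114943.5081, Z=-1491102.6824
→ Helmert 7p (PV): X=-5830079.8133, Y=2115103.2043, Z=-1491006.5058

X=-5830079.813 m, Y=2115103.204 m, Z=-1491006.506 m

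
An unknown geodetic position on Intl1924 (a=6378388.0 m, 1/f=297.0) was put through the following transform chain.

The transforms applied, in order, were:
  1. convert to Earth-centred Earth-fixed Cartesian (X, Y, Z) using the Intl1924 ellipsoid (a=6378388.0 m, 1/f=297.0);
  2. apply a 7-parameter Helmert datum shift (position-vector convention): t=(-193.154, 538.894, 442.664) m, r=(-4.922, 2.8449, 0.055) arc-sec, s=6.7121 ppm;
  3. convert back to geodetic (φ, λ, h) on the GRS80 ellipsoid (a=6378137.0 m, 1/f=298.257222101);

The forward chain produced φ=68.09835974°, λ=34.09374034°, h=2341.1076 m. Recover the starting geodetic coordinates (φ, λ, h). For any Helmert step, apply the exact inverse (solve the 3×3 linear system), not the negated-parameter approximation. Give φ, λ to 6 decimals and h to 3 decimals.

φ=68.100044°, λ=34.078709°, h=1662.689 m

start: φ=68.098360°, λ=34.093740°, h=2341.108 m
→ ECEF (a=6378137.000, f=1/298.257222101): X=1976639.2813, Y=1337970.4841, Z=5897366.1077
→ Helmert⁻¹: X=1976738.1899, Y=1337281.3701, Z=5896943.0382
→ geod (Bowring, a=6378388.000): φ=68.10004400°, λ=34.07870900°, h=1662.6890 m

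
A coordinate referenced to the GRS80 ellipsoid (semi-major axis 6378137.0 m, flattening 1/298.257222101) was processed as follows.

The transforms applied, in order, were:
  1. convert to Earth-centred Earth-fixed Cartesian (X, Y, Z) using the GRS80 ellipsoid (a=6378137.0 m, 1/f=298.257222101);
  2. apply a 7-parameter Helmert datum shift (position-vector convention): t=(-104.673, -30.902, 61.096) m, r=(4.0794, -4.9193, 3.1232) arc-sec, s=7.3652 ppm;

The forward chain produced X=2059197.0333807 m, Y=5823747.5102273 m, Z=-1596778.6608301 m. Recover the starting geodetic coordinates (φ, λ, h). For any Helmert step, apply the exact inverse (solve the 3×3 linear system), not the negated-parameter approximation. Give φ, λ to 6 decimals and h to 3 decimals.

φ=-14.589113°, λ=70.525654°, h=3367.152 m

start: X=2059197.0334, Y=5823747.5102, Z=-1596778.6608 m
→ Helmert⁻¹: X=2059336.6323, Y=5823672.7529, Z=-1596992.2875
→ geod (Bowring, a=6378137.000): φ=-14.58911300°, λ=70.52565400°, h=3367.1520 m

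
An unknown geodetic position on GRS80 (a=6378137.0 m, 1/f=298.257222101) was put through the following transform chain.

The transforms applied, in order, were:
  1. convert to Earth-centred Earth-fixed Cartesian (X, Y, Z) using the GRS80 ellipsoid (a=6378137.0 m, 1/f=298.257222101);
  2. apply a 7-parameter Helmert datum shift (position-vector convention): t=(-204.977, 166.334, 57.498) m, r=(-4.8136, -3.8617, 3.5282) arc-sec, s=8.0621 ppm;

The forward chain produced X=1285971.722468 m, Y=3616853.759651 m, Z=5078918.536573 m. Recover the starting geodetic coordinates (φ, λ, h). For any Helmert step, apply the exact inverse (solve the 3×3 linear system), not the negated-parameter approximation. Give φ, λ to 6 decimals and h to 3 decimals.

start: X=1285971.7225, Y=3616853.7597, Z=5078918.5366 m
→ Helmert⁻¹: X=1286323.2786, Y=3616517.7392, Z=5078880.4087
→ geod (Bowring, a=6378137.000): φ=53.10399400°, λ=70.42054100°, h=1726.0500 m

φ=53.103994°, λ=70.420541°, h=1726.050 m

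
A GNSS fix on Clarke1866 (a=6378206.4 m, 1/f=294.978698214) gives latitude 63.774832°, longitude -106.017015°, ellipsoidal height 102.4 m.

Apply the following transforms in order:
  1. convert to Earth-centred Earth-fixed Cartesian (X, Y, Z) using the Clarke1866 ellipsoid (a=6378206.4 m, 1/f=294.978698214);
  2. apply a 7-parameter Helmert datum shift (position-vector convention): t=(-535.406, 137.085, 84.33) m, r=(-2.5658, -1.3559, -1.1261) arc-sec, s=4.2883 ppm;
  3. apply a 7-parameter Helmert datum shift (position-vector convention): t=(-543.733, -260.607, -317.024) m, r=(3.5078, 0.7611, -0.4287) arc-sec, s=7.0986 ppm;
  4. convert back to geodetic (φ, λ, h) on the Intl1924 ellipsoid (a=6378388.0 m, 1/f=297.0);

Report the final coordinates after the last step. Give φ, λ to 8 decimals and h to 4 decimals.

start: φ=63.774832°, λ=-106.017015°, h=102.400 m
→ ECEF (a=6378206.400, f=1/294.978698214): X=-779835.6451, Y=-2716565.0965, Z=5698566.1513
→ Helmert 7p (PV): X=-780426.6866, Y=-2716364.5167, Z=5698703.5845
→ Helmert 7p (PV): X=-780960.5773, Y=-2716739.6985, Z=5698383.6974
→ geod (Bowring, a=6378388.000): φ=63.76921453°, λ=-106.03795467°, h=-149.2850 m

φ=63.76921453°, λ=-106.03795467°, h=-149.2850 m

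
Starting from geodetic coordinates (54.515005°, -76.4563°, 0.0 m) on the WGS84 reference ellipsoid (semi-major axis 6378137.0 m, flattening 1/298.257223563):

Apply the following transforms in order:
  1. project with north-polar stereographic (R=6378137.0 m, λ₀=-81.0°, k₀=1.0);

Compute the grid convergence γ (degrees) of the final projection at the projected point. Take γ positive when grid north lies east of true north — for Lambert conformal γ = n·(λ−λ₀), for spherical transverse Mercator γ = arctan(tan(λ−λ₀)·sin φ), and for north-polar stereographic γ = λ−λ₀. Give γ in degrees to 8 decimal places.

start: φ=54.515005°, λ=-76.456300°, h=0.000 m
→ into stereo (λ₀=-81.0°): φ=54.51500500°, λ−λ₀=4.54370000°
convergence γ = 4.54370000°

4.54370000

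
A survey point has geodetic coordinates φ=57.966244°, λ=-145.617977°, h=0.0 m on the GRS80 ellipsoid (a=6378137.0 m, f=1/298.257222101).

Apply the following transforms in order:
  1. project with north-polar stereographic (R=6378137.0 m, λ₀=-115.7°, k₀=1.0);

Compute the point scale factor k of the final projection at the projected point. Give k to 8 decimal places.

start: φ=57.966244°, λ=-145.617977°, h=0.000 m
→ into stereo (λ₀=-115.7°): φ=57.96624400°, λ−λ₀=-29.91797700°
scale k = 1.08240586

1.08240586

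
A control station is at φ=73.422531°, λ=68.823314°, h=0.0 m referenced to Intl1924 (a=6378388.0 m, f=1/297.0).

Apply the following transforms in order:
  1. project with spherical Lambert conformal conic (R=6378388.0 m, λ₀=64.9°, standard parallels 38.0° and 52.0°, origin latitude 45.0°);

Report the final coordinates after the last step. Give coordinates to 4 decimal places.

E=146083.5073 m, N=3307772.2721 m

start: φ=73.422531°, λ=68.823314°, h=0.000 m
→ lcc (R=6378388.0, λ₀=64.9°): E=146083.5073, N=3307772.2721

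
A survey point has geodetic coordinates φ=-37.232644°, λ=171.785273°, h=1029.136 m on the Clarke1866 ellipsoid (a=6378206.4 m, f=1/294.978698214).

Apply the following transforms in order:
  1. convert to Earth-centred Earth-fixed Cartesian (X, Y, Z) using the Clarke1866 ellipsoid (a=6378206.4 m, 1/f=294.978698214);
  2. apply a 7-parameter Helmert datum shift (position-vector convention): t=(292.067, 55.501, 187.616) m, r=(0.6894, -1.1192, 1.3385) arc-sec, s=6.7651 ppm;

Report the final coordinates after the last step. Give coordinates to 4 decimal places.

start: φ=-37.232644°, λ=171.785273°, h=1029.136 m
→ ECEF (a=6378206.400, f=1/294.978698214): X=-5033179.0525, Y=726612.7958, Z=-3838411.1089
→ Helmert 7p (PV): X=-5032904.9232, Y=726653.3799, Z=-3838274.3419

X=-5032904.9232 m, Y=726653.3799 m, Z=-3838274.3419 m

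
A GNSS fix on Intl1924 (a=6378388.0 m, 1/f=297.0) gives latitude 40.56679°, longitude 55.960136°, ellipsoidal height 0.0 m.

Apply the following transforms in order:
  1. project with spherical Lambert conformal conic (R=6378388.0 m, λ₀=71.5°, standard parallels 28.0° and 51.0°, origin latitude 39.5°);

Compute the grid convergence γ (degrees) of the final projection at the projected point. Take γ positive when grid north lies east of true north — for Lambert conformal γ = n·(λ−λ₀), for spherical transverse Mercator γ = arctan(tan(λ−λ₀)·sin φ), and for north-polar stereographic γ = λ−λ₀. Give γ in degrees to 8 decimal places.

start: φ=40.566790°, λ=55.960136°, h=0.000 m
→ into lcc (λ₀=71.5°): φ=40.56679000°, λ−λ₀=-15.53986400°
convergence γ = -9.95249025°

-9.95249025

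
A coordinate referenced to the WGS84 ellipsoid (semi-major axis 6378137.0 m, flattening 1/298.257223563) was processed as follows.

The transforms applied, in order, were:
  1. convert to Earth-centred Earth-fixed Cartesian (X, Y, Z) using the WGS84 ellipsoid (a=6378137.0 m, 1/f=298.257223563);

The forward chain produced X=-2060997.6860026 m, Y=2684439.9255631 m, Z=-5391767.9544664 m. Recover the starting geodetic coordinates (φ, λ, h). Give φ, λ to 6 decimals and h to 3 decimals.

φ=-58.056820°, λ=127.515506°, h=3157.412 m

start: X=-2060997.6860, Y=2684439.9256, Z=-5391767.9545 m
→ geod (Bowring, a=6378137.000): φ=-58.05682000°, λ=127.51550600°, h=3157.4120 m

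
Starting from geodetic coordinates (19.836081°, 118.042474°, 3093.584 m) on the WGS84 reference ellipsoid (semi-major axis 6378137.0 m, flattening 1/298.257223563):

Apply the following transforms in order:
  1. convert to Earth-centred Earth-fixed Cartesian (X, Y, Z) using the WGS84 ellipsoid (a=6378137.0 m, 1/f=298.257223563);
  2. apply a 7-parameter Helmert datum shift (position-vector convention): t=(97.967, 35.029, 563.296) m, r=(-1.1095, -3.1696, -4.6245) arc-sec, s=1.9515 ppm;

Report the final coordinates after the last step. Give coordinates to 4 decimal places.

start: φ=19.836081°, λ=118.042474°, h=3093.584 m
→ ECEF (a=6378137.000, f=1/298.257223563): X=-2823072.8234, Y=5299945.7926, Z=2151685.6711
→ Helmert 7p (PV): X=-2822894.6038, Y=5300066.0324, Z=2152181.2763

X=-2822894.6038 m, Y=5300066.0324 m, Z=2152181.2763 m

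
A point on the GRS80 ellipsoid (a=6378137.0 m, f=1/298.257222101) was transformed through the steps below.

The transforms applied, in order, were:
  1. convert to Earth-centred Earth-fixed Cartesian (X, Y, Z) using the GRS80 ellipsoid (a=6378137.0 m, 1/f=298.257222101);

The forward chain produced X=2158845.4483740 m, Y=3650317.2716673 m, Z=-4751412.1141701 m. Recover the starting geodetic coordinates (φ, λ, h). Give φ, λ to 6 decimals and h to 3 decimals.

start: X=2158845.4484, Y=3650317.2717, Z=-4751412.1142 m
→ geod (Bowring, a=6378137.000): φ=-48.44019300°, λ=59.39937400°, h=2571.0790 m

φ=-48.440193°, λ=59.399374°, h=2571.079 m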